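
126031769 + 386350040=512381809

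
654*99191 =64870914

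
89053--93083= 182136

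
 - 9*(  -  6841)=61569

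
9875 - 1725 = 8150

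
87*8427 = 733149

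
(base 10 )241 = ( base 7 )463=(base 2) 11110001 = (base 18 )D7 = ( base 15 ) 111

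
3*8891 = 26673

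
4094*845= 3459430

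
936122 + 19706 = 955828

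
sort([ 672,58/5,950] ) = [ 58/5, 672, 950 ] 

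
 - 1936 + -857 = -2793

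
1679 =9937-8258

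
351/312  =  1 +1/8= 1.12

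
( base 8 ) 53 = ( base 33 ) 1a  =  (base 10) 43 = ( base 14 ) 31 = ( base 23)1k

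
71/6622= 71/6622 = 0.01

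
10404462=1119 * 9298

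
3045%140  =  105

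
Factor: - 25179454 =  -2^1*97^1*107^1*1213^1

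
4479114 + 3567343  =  8046457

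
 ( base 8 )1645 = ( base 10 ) 933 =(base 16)3a5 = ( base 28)159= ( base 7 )2502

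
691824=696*994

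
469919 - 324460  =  145459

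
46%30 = 16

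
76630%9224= 2838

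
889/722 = 1 + 167/722 = 1.23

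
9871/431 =22 + 389/431=22.90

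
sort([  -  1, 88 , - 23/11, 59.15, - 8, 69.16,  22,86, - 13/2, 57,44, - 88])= [-88, - 8, - 13/2, - 23/11,  -  1,  22, 44,57,59.15,  69.16,  86, 88]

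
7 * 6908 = 48356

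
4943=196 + 4747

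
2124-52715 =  - 50591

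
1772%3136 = 1772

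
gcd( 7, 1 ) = 1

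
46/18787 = 46/18787 =0.00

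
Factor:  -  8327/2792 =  - 2^( - 3) * 11^1*349^( - 1)*757^1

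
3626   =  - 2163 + 5789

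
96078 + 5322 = 101400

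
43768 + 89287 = 133055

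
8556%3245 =2066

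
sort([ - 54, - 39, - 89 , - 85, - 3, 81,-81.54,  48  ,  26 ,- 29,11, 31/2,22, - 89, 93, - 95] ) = [-95, - 89, - 89, - 85 ,-81.54,-54, - 39,-29,-3, 11, 31/2,22, 26, 48,  81, 93]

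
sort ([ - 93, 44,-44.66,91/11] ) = [ - 93,-44.66,  91/11,44 ] 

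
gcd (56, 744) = 8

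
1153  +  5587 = 6740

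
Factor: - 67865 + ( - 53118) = - 120983 = - 337^1*359^1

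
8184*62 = 507408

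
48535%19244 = 10047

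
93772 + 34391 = 128163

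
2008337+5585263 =7593600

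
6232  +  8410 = 14642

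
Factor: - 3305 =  - 5^1*661^1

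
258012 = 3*86004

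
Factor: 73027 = 103^1*709^1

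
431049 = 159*2711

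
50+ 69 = 119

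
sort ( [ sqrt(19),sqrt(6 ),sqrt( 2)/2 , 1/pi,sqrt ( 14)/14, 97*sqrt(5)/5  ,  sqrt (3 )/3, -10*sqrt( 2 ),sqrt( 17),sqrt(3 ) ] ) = [ - 10 * sqrt(2),  sqrt( 14 ) /14,1/pi,sqrt( 3)/3,sqrt( 2 )/2,sqrt(3),sqrt ( 6 ),sqrt (17), sqrt (19 ),97*sqrt(5 ) /5 ] 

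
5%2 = 1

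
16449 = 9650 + 6799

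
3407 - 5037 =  - 1630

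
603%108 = 63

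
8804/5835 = 8804/5835  =  1.51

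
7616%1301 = 1111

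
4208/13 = 323 + 9/13= 323.69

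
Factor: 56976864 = 2^5*3^1 * 7^1  *  84787^1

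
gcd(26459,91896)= 1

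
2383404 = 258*9238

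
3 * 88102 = 264306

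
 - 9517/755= -13 + 298/755=- 12.61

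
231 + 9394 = 9625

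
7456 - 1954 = 5502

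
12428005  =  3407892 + 9020113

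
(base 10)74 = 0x4a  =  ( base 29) 2G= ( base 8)112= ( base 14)54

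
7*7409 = 51863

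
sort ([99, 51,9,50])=[9,50,51,99 ] 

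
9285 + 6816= 16101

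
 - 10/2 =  - 5 = -5.00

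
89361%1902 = 1869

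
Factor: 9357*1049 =9815493 = 3^1*1049^1*3119^1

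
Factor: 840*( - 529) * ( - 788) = 350155680 = 2^5*3^1*5^1*7^1*23^2*197^1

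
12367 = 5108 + 7259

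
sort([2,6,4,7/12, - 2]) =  [ - 2, 7/12,2,4,6] 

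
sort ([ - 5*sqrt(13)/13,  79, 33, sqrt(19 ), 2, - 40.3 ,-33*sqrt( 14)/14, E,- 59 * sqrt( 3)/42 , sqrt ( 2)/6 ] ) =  [ - 40.3 ,-33*sqrt(14) /14, - 59 * sqrt(3) /42 ,-5*sqrt(13)/13, sqrt(2 )/6, 2 , E, sqrt(19), 33, 79] 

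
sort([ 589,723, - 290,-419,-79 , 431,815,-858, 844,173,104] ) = [-858,-419, - 290, - 79,104 , 173,431,589,  723, 815,844 ]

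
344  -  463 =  - 119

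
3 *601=1803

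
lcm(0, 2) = 0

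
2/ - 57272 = - 1/28636 = - 0.00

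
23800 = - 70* ( -340 )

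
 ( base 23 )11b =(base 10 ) 563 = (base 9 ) 685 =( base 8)1063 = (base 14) 2c3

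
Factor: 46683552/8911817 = 2^5*3^1*19^( - 1 )*43^2*199^( - 1)*263^1*2357^(-1 ) 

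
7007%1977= 1076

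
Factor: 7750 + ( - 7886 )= - 2^3 *17^1 = - 136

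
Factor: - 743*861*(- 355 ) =227101665 = 3^1*5^1*7^1*41^1*71^1* 743^1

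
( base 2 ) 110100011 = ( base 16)1a3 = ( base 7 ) 1136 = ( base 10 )419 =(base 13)263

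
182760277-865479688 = - 682719411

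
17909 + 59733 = 77642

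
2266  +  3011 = 5277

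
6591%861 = 564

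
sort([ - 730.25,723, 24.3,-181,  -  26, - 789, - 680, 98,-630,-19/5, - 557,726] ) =[-789,- 730.25,-680 , - 630,-557, - 181,- 26,  -  19/5, 24.3,98, 723,726]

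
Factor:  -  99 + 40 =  - 59^1 = - 59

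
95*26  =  2470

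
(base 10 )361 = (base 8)551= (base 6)1401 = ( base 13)21A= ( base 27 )DA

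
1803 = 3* 601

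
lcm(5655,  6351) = 412815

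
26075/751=34  +  541/751= 34.72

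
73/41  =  1 + 32/41 = 1.78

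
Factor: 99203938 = 2^1*937^1*52937^1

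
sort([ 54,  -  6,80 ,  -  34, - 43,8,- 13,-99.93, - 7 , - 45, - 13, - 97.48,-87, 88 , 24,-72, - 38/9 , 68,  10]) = [ - 99.93,-97.48,-87, - 72 , - 45,-43 , - 34 , - 13 , - 13, - 7,  -  6,-38/9,  8 , 10,24,54,68,80,88 ]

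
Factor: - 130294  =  -2^1 *65147^1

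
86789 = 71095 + 15694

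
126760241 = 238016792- 111256551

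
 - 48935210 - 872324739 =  -921259949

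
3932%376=172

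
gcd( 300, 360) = 60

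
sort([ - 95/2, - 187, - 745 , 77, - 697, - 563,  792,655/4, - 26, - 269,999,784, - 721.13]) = [ -745 , - 721.13, - 697,  -  563,  -  269, - 187, - 95/2, - 26, 77,655/4,784 , 792, 999 ]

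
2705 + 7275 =9980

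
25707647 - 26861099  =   - 1153452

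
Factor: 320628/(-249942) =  - 694/541 =- 2^1*  347^1*541^( - 1)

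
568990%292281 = 276709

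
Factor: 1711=29^1*59^1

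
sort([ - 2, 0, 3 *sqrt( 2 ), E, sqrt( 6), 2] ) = [-2, 0, 2, sqrt( 6),E, 3*sqrt (2)] 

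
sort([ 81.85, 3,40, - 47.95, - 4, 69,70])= [ - 47.95, - 4,3 , 40, 69, 70, 81.85 ]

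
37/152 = 37/152=0.24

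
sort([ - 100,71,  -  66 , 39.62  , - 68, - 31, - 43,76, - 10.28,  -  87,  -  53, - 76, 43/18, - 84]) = [ - 100,  -  87, - 84,-76, - 68, - 66, - 53,-43, -31, - 10.28,43/18,39.62,71,76 ] 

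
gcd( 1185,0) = 1185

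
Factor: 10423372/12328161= 2^2*3^( - 1 )*23^( - 1 )*29^( - 1 )*43^1*61^( - 1 )*101^ ( - 1) * 60601^1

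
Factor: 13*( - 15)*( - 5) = 3^1*5^2*13^1=975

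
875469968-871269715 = 4200253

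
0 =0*754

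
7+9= 16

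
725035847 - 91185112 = 633850735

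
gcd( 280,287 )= 7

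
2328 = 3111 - 783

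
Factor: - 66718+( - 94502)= -161220 = - 2^2*3^1 * 5^1 *2687^1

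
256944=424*606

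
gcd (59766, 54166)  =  14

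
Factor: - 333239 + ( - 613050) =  - 946289 = -23^1*41143^1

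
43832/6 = 21916/3 = 7305.33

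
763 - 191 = 572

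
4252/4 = 1063 = 1063.00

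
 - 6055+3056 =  - 2999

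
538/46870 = 269/23435 = 0.01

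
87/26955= 29/8985 = 0.00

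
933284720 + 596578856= 1529863576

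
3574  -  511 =3063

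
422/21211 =422/21211 = 0.02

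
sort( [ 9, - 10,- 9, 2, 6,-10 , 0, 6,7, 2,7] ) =[ - 10, - 10, - 9,0 , 2, 2, 6,6, 7, 7,  9] 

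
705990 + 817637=1523627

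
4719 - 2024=2695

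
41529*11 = 456819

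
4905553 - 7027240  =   - 2121687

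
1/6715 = 1/6715  =  0.00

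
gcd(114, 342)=114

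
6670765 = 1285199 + 5385566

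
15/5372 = 15/5372 = 0.00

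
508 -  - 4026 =4534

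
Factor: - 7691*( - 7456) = 2^5* 233^1*7691^1 = 57344096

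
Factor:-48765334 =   -  2^1*37^1*658991^1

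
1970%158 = 74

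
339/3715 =339/3715=0.09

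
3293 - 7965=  - 4672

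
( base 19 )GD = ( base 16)13d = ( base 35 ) 92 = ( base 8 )475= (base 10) 317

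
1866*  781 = 1457346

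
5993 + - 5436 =557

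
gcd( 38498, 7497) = 1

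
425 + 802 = 1227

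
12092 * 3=36276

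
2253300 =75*30044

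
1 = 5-4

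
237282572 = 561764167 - 324481595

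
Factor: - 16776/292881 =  - 24/419 =- 2^3 * 3^1*419^( - 1)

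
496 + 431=927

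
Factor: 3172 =2^2*13^1*61^1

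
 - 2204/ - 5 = 2204/5 = 440.80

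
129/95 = 1  +  34/95=1.36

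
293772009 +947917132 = 1241689141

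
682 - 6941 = - 6259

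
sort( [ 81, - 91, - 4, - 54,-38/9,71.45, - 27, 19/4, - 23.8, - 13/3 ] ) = [  -  91, - 54, - 27, -23.8, - 13/3,  -  38/9, - 4,19/4,71.45,81 ] 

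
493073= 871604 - 378531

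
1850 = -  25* ( - 74 )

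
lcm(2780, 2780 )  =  2780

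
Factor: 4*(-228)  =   - 912 = -2^4*3^1*19^1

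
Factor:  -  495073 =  - 53^1*9341^1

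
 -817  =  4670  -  5487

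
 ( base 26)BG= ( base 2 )100101110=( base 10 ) 302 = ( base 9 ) 365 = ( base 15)152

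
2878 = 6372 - 3494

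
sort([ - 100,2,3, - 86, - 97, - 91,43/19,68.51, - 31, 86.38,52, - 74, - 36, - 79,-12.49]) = [ - 100, - 97,  -  91, - 86,  -  79, - 74, - 36, - 31,-12.49, 2,43/19,  3,52, 68.51  ,  86.38 ] 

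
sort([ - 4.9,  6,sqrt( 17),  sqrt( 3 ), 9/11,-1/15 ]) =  [-4.9, - 1/15,9/11 , sqrt( 3),sqrt(17),6 ] 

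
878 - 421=457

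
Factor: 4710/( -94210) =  - 471/9421 = - 3^1*157^1*9421^(-1 ) 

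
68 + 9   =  77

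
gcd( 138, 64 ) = 2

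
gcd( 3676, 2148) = 4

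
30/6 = 5   =  5.00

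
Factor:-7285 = -5^1 *31^1*47^1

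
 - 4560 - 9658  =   - 14218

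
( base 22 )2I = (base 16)3e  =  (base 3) 2022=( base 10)62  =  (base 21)2k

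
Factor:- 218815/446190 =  - 409/834 = -2^(-1 )*3^( - 1 )*139^( - 1)  *  409^1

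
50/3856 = 25/1928 = 0.01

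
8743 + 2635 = 11378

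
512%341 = 171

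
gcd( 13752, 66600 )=72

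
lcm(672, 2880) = 20160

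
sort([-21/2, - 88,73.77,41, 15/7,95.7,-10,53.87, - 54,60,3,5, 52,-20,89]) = [-88 , - 54, - 20, - 21/2, - 10,15/7,3, 5,41, 52,53.87,60,73.77,89, 95.7 ] 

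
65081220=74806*870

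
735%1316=735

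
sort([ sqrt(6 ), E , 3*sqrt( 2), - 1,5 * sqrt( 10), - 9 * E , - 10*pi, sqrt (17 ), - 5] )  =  [ - 10 * pi, -9*E, - 5, - 1, sqrt(6 ), E, sqrt(17 ), 3 * sqrt(2), 5*sqrt(10)]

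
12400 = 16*775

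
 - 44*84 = -3696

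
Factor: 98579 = 13^1*7583^1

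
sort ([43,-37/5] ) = [ - 37/5,43] 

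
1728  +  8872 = 10600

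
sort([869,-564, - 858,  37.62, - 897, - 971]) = [-971, - 897, - 858,  -  564, 37.62,  869]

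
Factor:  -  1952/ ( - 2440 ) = 4/5 = 2^2*5^(  -  1) 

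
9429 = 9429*1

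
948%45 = 3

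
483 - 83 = 400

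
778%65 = 63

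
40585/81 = 501 + 4/81 = 501.05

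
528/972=44/81= 0.54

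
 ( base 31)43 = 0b1111111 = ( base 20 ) 67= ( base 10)127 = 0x7f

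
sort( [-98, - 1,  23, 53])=[ - 98, - 1, 23, 53]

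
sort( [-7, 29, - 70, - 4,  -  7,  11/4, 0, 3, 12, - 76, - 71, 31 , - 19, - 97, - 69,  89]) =[  -  97,-76, - 71, - 70,-69,-19, - 7,-7,- 4,  0,11/4, 3, 12,29, 31,89 ] 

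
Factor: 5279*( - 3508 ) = - 18518732 = - 2^2*877^1*5279^1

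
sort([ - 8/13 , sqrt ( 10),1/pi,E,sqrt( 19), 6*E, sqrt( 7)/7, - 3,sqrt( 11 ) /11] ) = [ - 3 , - 8/13, sqrt(11) /11, 1/pi,sqrt( 7)/7,E, sqrt( 10) , sqrt(19),6*E]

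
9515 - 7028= 2487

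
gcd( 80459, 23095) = 1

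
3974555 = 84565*47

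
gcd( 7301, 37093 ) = 49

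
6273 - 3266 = 3007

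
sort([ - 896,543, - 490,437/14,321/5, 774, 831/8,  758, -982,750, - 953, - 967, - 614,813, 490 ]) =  [ - 982,-967, - 953, - 896, - 614,-490, 437/14,  321/5, 831/8, 490,543, 750, 758, 774,813]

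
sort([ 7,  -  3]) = [ - 3, 7] 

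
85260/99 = 28420/33 = 861.21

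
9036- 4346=4690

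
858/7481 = 858/7481 =0.11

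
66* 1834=121044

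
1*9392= 9392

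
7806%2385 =651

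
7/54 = 7/54 = 0.13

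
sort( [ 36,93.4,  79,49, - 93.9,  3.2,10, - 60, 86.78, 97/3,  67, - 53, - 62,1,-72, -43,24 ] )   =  [ - 93.9, - 72, - 62, - 60, - 53,  -  43, 1,3.2,10,24,97/3,36, 49,67,79,86.78, 93.4 ] 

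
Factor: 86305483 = 11^1*257^1 * 30529^1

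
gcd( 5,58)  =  1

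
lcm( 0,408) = 0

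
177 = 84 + 93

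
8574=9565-991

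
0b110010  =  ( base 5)200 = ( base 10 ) 50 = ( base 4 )302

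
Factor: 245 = 5^1*7^2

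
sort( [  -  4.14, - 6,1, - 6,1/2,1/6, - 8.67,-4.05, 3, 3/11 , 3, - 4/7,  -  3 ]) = [ - 8.67, - 6, - 6,- 4.14, - 4.05, - 3, - 4/7, 1/6, 3/11,1/2, 1, 3, 3 ] 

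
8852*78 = 690456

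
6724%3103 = 518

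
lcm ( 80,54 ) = 2160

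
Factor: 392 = 2^3*7^2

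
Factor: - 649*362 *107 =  - 25138366 =- 2^1 * 11^1*59^1 * 107^1*181^1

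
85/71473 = 85/71473 = 0.00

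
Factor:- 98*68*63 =- 419832 = -  2^3 * 3^2* 7^3*17^1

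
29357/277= 105 + 272/277 = 105.98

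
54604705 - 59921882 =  - 5317177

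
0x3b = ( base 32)1r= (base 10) 59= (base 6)135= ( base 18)35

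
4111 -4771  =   - 660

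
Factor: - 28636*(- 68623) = 1965088228 = 2^2*163^1 * 421^1 *7159^1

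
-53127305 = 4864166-57991471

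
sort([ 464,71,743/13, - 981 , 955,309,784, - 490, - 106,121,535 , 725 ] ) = [ - 981,-490, - 106,743/13, 71 , 121,309 , 464, 535, 725,784,955] 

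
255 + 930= 1185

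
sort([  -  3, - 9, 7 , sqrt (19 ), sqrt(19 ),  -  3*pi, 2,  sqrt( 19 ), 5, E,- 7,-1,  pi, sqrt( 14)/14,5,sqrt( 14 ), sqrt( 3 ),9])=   [ -3*pi, - 9, - 7,  -  3,  -  1,sqrt (14)/14, sqrt(3 ),2, E,  pi, sqrt ( 14 ), sqrt( 19 ),sqrt( 19),sqrt( 19),5, 5, 7,9] 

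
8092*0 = 0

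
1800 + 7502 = 9302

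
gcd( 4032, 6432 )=96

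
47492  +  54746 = 102238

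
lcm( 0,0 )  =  0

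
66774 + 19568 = 86342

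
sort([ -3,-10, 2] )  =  [ - 10, - 3,2]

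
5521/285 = 19 + 106/285 = 19.37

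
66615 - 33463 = 33152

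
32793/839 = 32793/839= 39.09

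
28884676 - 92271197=-63386521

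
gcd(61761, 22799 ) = 7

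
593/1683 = 593/1683 =0.35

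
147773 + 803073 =950846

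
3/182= 3/182= 0.02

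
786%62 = 42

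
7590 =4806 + 2784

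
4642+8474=13116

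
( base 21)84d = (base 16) e29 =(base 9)4867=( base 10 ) 3625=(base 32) 3h9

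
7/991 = 7/991 = 0.01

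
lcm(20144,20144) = 20144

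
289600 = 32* 9050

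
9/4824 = 1/536=0.00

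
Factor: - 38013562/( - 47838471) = 2^1*3^(-1 )*641^( - 1)*24877^( - 1) * 19006781^1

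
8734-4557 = 4177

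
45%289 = 45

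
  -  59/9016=-59/9016 = -0.01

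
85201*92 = 7838492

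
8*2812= 22496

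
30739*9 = 276651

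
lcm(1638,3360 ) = 131040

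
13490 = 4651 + 8839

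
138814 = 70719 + 68095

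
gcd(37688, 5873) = 7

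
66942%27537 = 11868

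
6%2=0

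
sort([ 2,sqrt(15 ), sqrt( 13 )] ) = [2,sqrt( 13 ) , sqrt(15 )] 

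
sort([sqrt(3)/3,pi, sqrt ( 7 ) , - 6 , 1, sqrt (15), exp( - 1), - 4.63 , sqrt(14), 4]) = [-6,  -  4.63, exp( - 1 ), sqrt(3) /3,1,sqrt ( 7), pi, sqrt( 14),  sqrt (15),  4] 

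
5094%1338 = 1080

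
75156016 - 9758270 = 65397746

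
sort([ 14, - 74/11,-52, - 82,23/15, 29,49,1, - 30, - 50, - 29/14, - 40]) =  [ - 82, - 52,-50, - 40 , - 30, - 74/11, - 29/14, 1, 23/15,14, 29, 49]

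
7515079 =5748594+1766485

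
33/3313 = 33/3313 =0.01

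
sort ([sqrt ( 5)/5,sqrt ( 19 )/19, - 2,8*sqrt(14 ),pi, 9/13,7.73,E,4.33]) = [ - 2,sqrt( 19)/19, sqrt(5) /5,9/13,E , pi, 4.33, 7.73, 8*sqrt(14 )]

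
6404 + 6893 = 13297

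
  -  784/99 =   -  8  +  8/99 = - 7.92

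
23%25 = 23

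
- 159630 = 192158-351788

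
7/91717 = 7/91717 = 0.00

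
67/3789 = 67/3789 = 0.02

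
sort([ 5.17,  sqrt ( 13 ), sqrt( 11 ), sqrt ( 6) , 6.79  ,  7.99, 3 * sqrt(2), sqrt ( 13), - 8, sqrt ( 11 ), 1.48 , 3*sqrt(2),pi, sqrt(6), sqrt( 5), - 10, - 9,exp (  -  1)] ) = [ - 10, - 9, -8,exp( - 1 ),1.48, sqrt (5), sqrt ( 6), sqrt( 6), pi, sqrt ( 11 ),sqrt(11 ), sqrt( 13), sqrt ( 13 ),  3*sqrt( 2) , 3 * sqrt (2), 5.17, 6.79, 7.99]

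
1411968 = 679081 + 732887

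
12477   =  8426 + 4051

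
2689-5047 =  - 2358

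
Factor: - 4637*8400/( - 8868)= 2^2*5^2*7^1*739^(- 1) * 4637^1  =  3245900/739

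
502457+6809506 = 7311963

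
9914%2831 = 1421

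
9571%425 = 221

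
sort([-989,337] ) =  [ - 989, 337]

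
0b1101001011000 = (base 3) 100020210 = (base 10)6744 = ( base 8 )15130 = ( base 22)dkc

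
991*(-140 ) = -138740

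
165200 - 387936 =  - 222736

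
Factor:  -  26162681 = -26162681^1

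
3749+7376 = 11125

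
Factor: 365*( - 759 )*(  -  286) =79232010 = 2^1 * 3^1*5^1*11^2*13^1*23^1*73^1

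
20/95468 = 5/23867 = 0.00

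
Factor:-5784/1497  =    -  1928/499 = - 2^3*241^1*499^ (-1 )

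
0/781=0 =0.00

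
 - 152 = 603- 755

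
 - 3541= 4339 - 7880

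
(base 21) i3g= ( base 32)7QH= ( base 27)aqp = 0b1111101010001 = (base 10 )8017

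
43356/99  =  437 + 31/33=437.94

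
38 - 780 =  - 742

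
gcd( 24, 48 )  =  24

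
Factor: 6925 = 5^2 *277^1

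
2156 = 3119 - 963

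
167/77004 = 167/77004 = 0.00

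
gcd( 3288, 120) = 24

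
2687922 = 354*7593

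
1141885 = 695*1643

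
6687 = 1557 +5130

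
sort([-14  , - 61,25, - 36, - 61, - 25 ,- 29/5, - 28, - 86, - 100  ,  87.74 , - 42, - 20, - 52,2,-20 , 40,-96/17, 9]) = [ - 100, - 86, - 61, - 61, - 52, - 42, - 36, - 28,- 25, - 20 , - 20, - 14,-29/5, - 96/17, 2,  9,25 , 40, 87.74] 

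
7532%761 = 683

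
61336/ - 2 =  - 30668/1= - 30668.00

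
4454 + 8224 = 12678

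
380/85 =76/17=   4.47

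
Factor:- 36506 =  - 2^1*18253^1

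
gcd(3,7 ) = 1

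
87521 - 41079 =46442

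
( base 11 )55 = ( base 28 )24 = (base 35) 1P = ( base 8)74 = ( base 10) 60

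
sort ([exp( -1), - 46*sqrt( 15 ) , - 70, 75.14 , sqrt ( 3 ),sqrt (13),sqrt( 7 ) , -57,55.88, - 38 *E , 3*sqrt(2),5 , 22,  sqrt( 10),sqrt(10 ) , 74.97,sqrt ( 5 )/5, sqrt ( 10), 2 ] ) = [ - 46*sqrt(  15 ),-38*E, - 70, - 57, exp( - 1),sqrt(5)/5, sqrt (3),  2, sqrt (7) , sqrt( 10 ),sqrt(10),sqrt (10 ) , sqrt (13),3 *sqrt(2),5,22 , 55.88,74.97,  75.14 ] 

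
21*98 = 2058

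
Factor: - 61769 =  - 19^1*3251^1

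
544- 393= 151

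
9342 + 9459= 18801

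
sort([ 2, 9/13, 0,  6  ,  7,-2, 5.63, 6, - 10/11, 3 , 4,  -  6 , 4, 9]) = [ - 6, - 2 , - 10/11, 0, 9/13, 2,3, 4, 4, 5.63, 6, 6,7, 9]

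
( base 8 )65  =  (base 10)53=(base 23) 27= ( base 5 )203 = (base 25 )23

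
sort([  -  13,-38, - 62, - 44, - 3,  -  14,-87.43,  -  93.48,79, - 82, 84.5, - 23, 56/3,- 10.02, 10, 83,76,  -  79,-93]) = [  -  93.48,- 93, - 87.43,  -  82,  -  79 , - 62, - 44, - 38,-23, - 14,-13, - 10.02,-3, 10, 56/3, 76, 79,83,84.5] 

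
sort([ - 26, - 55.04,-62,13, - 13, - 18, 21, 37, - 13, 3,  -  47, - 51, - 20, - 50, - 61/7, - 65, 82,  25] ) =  [ - 65, - 62, - 55.04, - 51, - 50 , - 47,-26, - 20,  -  18, - 13, - 13,  -  61/7,3,13,21,  25, 37, 82 ]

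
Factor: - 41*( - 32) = 1312 = 2^5 * 41^1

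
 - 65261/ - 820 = 65261/820 = 79.59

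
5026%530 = 256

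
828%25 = 3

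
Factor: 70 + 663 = 733^1 = 733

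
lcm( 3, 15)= 15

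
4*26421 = 105684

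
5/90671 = 5/90671 = 0.00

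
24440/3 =24440/3=8146.67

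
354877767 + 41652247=396530014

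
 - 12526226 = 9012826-21539052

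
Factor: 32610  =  2^1*3^1 * 5^1 * 1087^1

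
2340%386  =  24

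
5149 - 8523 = -3374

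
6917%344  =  37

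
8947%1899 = 1351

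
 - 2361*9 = - 21249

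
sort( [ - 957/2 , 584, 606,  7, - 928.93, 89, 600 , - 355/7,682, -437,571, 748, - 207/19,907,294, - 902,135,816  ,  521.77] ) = [ - 928.93, - 902,-957/2, - 437, - 355/7, - 207/19,7, 89, 135, 294, 521.77 , 571, 584, 600, 606,  682 , 748, 816 , 907 ] 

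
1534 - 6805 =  - 5271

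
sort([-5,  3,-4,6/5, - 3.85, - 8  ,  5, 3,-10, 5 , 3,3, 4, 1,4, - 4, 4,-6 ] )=[ - 10,-8,-6, - 5,-4,  -  4,-3.85, 1,6/5, 3, 3, 3,3, 4,4, 4, 5, 5]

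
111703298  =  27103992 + 84599306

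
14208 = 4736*3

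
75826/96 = 789 + 41/48 = 789.85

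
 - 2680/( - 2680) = 1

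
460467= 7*65781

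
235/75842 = 235/75842 = 0.00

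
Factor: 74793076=2^2* 61^1*306529^1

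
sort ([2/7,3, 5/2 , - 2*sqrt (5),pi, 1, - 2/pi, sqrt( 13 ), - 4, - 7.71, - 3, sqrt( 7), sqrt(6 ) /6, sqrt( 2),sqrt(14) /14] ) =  [ - 7.71, - 2*sqrt( 5 ), - 4,-3, - 2/pi, sqrt( 14) /14, 2/7, sqrt(6)/6, 1,  sqrt( 2 ) , 5/2,sqrt( 7),  3, pi, sqrt(13 ) ]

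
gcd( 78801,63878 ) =1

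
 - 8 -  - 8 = 0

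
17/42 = 17/42= 0.40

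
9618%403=349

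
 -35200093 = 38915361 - 74115454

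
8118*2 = 16236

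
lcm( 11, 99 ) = 99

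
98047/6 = 16341+1/6  =  16341.17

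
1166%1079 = 87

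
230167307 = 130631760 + 99535547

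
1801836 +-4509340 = -2707504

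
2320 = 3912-1592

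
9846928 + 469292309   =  479139237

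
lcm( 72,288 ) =288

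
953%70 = 43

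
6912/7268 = 1728/1817 = 0.95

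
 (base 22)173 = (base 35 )ib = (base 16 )281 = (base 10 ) 641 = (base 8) 1201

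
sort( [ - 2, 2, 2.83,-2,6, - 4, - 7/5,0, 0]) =[-4  , - 2,-2, - 7/5, 0, 0,  2, 2.83,6] 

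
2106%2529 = 2106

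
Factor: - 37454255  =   - 5^1*7490851^1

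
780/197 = 780/197 = 3.96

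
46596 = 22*2118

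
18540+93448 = 111988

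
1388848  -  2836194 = -1447346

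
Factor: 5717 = 5717^1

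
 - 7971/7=  -  1139 + 2/7= - 1138.71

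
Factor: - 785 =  - 5^1*157^1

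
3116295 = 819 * 3805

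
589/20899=589/20899 = 0.03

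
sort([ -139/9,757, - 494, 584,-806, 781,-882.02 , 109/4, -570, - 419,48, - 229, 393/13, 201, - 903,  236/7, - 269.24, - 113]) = [ - 903 ,-882.02,-806, - 570,- 494,-419,-269.24,-229, - 113,-139/9,109/4,393/13, 236/7, 48, 201 , 584,757 , 781] 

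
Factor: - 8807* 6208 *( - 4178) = 2^7*97^1*2089^1 * 8807^1 = 228427370368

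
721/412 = 1+3/4 = 1.75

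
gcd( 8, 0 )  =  8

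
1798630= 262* 6865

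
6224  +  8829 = 15053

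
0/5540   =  0 = 0.00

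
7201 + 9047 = 16248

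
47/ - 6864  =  -1 + 6817/6864 = - 0.01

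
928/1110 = 464/555=0.84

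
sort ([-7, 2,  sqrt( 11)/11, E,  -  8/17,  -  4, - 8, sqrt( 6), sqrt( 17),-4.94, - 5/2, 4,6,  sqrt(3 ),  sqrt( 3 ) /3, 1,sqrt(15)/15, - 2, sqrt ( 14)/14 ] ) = [ -8,- 7, - 4.94, - 4, - 5/2, - 2, - 8/17, sqrt(15 )/15, sqrt(14)/14, sqrt(11)/11, sqrt( 3 ) /3, 1, sqrt( 3 ),2, sqrt(6 ) , E, 4 , sqrt( 17 ), 6]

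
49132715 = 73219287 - 24086572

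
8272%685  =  52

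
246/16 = 15+3/8   =  15.38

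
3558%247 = 100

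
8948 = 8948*1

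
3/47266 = 3/47266 = 0.00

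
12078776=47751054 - 35672278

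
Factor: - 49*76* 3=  - 2^2 * 3^1*7^2*19^1  =  - 11172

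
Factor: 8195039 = 41^1 * 101^1*1979^1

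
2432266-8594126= - 6161860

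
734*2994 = 2197596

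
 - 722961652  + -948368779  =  -1671330431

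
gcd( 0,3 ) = 3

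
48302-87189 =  - 38887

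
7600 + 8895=16495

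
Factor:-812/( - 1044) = 3^( - 2 )*7^1 = 7/9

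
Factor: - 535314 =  - 2^1*3^1*13^1*6863^1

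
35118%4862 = 1084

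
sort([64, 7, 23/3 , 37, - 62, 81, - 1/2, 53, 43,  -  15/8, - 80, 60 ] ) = [ - 80, - 62, - 15/8, - 1/2,7, 23/3,37,43, 53, 60, 64, 81] 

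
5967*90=537030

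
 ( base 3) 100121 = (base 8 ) 403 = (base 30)8j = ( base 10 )259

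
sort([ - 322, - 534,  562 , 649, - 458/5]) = [- 534,  -  322, - 458/5,562,  649]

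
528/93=5 + 21/31  =  5.68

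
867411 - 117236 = 750175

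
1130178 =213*5306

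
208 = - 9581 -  - 9789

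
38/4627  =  38/4627  =  0.01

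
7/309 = 7/309 = 0.02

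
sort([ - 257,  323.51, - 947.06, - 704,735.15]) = [ - 947.06, - 704, - 257, 323.51, 735.15]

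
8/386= 4/193=0.02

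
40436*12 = 485232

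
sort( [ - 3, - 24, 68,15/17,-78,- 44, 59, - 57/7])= [ - 78,-44,  -  24, - 57/7, - 3 , 15/17, 59, 68]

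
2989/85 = 35  +  14/85  =  35.16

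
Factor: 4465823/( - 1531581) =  - 3^ (-1)*17^(-1)*59^( - 1)*509^ ( - 1)*829^1*5387^1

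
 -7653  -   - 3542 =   -  4111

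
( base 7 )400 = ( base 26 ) 7E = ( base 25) 7L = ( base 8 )304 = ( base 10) 196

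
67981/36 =1888 + 13/36  =  1888.36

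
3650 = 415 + 3235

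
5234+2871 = 8105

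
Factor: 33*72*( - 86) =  -204336= -2^4*3^3*11^1 *43^1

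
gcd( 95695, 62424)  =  1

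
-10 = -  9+-1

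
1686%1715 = 1686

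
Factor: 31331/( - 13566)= - 2^(- 1)*3^( - 1 ) * 7^(-1) * 97^1 = -97/42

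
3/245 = 3/245   =  0.01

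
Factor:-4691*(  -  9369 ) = 43949979 = 3^3*347^1*4691^1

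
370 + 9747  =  10117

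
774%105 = 39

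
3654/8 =1827/4 = 456.75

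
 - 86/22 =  - 4  +  1/11 = - 3.91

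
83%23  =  14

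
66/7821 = 2/237 = 0.01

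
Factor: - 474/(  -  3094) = 3^1 * 7^(-1)  *  13^( - 1)*17^(- 1)*79^1 = 237/1547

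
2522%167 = 17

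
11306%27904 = 11306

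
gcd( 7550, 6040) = 1510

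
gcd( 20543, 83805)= 1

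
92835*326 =30264210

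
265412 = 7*37916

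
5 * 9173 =45865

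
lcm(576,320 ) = 2880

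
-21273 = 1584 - 22857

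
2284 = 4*571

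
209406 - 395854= -186448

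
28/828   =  7/207 = 0.03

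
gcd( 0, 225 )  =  225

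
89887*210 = 18876270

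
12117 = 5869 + 6248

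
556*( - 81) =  - 45036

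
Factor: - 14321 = -14321^1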